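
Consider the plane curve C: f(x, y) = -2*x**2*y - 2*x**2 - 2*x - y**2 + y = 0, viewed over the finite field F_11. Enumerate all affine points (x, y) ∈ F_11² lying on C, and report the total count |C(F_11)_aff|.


Affine F_11-points: {(0, 0), (0, 1), (2, 7), (2, 8), (4, 5), (4, 8), (5, 1), (5, 5), (9, 2), (10, 0), (10, 10)}; count = 11.

For each of the 121 pairs (x, y) ∈ F_11², evaluate f(x, y) mod 11. Record the zeros.
  x = 0: [0↦0, 1↦0, 2↦9, 3↦5, 4↦10, 5↦2, 6↦3, 7↦2, 8↦10, 9↦5, 10↦9]  zeros at y ∈ {0, 1}
  x = 1: [0↦7, 1↦5, 2↦1, 3↦6, 4↦9, 5↦10, 6↦9, 7↦6, 8↦1, 9↦5, 10↦7]  zeros at y ∈ ∅
  x = 2: [0↦10, 1↦2, 2↦3, 3↦2, 4↦10, 5↦5, 6↦9, 7↦0, 8↦0, 9↦9, 10↦5]  zeros at y ∈ {7, 8}
  x = 3: [0↦9, 1↦2, 2↦4, 3↦4, 4↦2, 5↦9, 6↦3, 7↦6, 8↦7, 9↦6, 10↦3]  zeros at y ∈ ∅
  x = 4: [0↦4, 1↦5, 2↦4, 3↦1, 4↦7, 5↦0, 6↦2, 7↦2, 8↦0, 9↦7, 10↦1]  zeros at y ∈ {5, 8}
  x = 5: [0↦6, 1↦0, 2↦3, 3↦4, 4↦3, 5↦0, 6↦6, 7↦10, 8↦1, 9↦1, 10↦10]  zeros at y ∈ {1, 5}
  x = 6: [0↦4, 1↦9, 2↦1, 3↦2, 4↦1, 5↦9, 6↦4, 7↦8, 8↦10, 9↦10, 10↦8]  zeros at y ∈ ∅
  x = 7: [0↦9, 1↦10, 2↦9, 3↦6, 4↦1, 5↦5, 6↦7, 7↦7, 8↦5, 9↦1, 10↦6]  zeros at y ∈ ∅
  x = 8: [0↦10, 1↦3, 2↦5, 3↦5, 4↦3, 5↦10, 6↦4, 7↦7, 8↦8, 9↦7, 10↦4]  zeros at y ∈ ∅
  x = 9: [0↦7, 1↦10, 2↦0, 3↦10, 4↦7, 5↦2, 6↦6, 7↦8, 8↦8, 9↦6, 10↦2]  zeros at y ∈ {2}
  x = 10: [0↦0, 1↦9, 2↦5, 3↦10, 4↦2, 5↦3, 6↦2, 7↦10, 8↦5, 9↦9, 10↦0]  zeros at y ∈ {0, 10}
Collecting zeros: affine points = {(0, 0), (0, 1), (2, 7), (2, 8), (4, 5), (4, 8), (5, 1), (5, 5), (9, 2), (10, 0), (10, 10)}.
Total count |C(F_11)_aff| = 11.


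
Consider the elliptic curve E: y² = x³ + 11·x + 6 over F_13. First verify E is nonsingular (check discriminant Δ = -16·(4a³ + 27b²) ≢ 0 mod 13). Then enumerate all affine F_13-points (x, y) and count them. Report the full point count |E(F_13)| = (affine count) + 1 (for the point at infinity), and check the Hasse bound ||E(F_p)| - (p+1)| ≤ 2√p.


Affine points = {(2, 6), (2, 7), (3, 1), (3, 12), (4, 6), (4, 7), (5, 2), (5, 11), (7, 6), (7, 7)}; affine count = 10; |E(F_13)| = 11.

Discriminant check: Δ ∝ 4a³ + 27b² = 4·11³ + 27·6² = 4·1331 + 27·36 ≡ 4 (mod 13). Nonzero ⇒ E is nonsingular.
For each x ∈ F_13, compute rhs = x³ + 11·x + 6 mod 13, then count y ∈ F_13 with y² ≡ rhs.
  x = 0: rhs = 6, matching y values: none (0 points).
  x = 1: rhs = 5, matching y values: none (0 points).
  x = 2: rhs = 10, matching y values: 6, 7 (2 points).
  x = 3: rhs = 1, matching y values: 1, 12 (2 points).
  x = 4: rhs = 10, matching y values: 6, 7 (2 points).
  x = 5: rhs = 4, matching y values: 2, 11 (2 points).
  x = 6: rhs = 2, matching y values: none (0 points).
  x = 7: rhs = 10, matching y values: 6, 7 (2 points).
  x = 8: rhs = 8, matching y values: none (0 points).
  x = 9: rhs = 2, matching y values: none (0 points).
  x = 10: rhs = 11, matching y values: none (0 points).
  x = 11: rhs = 2, matching y values: none (0 points).
  x = 12: rhs = 7, matching y values: none (0 points).
Total affine count: 10.
Full point count |E(F_13)| = 10 + 1 = 11.
Hasse bound: |11 − (13+1)| = |-3| = 3 ≤ 2√13 ≈ 7.2111 ✓.


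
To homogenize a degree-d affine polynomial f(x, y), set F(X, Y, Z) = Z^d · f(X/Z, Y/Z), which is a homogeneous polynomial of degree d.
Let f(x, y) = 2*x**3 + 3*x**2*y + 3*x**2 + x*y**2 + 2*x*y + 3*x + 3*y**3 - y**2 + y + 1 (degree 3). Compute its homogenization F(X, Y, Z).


F(X, Y, Z) = 2*X**3 + 3*X**2*Y + 3*X**2*Z + X*Y**2 + 2*X*Y*Z + 3*X*Z**2 + 3*Y**3 - Y**2*Z + Y*Z**2 + Z**3

deg(f) = 3.
Substitute x = X/Z, y = Y/Z into f, then multiply by Z^3.
  monomial 2·x^3·y^0 ↦ 2·X^3·Y^0·Z^0.
  monomial 3·x^2·y^1 ↦ 3·X^2·Y^1·Z^0.
  monomial 3·x^2·y^0 ↦ 3·X^2·Y^0·Z^1.
  monomial 1·x^1·y^2 ↦ 1·X^1·Y^2·Z^0.
  monomial 2·x^1·y^1 ↦ 2·X^1·Y^1·Z^1.
  monomial 3·x^1·y^0 ↦ 3·X^1·Y^0·Z^2.
  monomial 3·x^0·y^3 ↦ 3·X^0·Y^3·Z^0.
  monomial -1·x^0·y^2 ↦ -1·X^0·Y^2·Z^1.
  monomial 1·x^0·y^1 ↦ 1·X^0·Y^1·Z^2.
  monomial 1·x^0·y^0 ↦ 1·X^0·Y^0·Z^3.
Collecting: F(X, Y, Z) = 2*X**3 + 3*X**2*Y + 3*X**2*Z + X*Y**2 + 2*X*Y*Z + 3*X*Z**2 + 3*Y**3 - Y**2*Z + Y*Z**2 + Z**3.


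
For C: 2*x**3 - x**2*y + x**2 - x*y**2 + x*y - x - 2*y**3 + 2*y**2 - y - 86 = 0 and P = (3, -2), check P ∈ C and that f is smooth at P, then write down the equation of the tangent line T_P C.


Tangent line at P: 65*x - 27*y - 249 = 0.

Step 1: f(3, -2) = 0, so P lies on C.
Step 2: partial derivatives
  f_x(x, y) = 6*x**2 - 2*x*y + 2*x - y**2 + y - 1, f_y(x, y) = -x**2 - 2*x*y + x - 6*y**2 + 4*y - 1.
  f_x(P) = 65, f_y(P) = -27 (gradient nonzero, so P is smooth).
Step 3: tangent line at P: 65·(x − 3) + -27·(y − -2) = 0.
Expanding: 65*x - 27*y - 249 = 0.


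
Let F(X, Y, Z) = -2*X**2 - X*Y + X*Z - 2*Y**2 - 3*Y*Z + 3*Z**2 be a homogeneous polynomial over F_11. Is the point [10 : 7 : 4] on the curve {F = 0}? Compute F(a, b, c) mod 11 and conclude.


F(10,7,4) ≡ 10 (mod 11); P is NOT on the curve.

Evaluate F(10, 7, 4) term-by-term (mod 11).
  -2*X**2 ↦ -2·100·1·1 = -200
  -X*Y ↦ -1·10·7·1 = -70
  X*Z ↦ 1·10·1·4 = 40
  -2*Y**2 ↦ -2·1·49·1 = -98
  -3*Y*Z ↦ -3·1·7·4 = -84
  3*Z**2 ↦ 3·1·1·16 = 48
Sum: F(10, 7, 4) = (-200) + (-70) + (40) + (-98) + (-84) + (48) = -364.
Reducing mod 11: -364 ≡ 10 (mod 11).
Since F(a, b, c) ≡ 10 ≠ 0 (mod 11), P does NOT lie on the curve.


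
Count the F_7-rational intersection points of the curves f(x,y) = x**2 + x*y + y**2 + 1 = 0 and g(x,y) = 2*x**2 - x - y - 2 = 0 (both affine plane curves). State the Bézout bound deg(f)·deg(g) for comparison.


Common zeros: ∅; count = 0; Bézout bound = 4.

deg(f) = 2, deg(g) = 2, so Bézout bound = 4.
Scan x ∈ F_7. For each x, list the y ∈ F_7 with f(x, y) ≡ 0 and those with g(x, y) ≡ 0 (mod 7); the common zeros in that column are the intersection.
  x = 0: f ≡ 0 at y ∈ ∅; g ≡ 0 at y ∈ {5}; common: ∅.
  x = 1: f ≡ 0 at y ∈ {3}; g ≡ 0 at y ∈ {6}; common: ∅.
  x = 2: f ≡ 0 at y ∈ ∅; g ≡ 0 at y ∈ {4}; common: ∅.
  x = 3: f ≡ 0 at y ∈ {1, 3}; g ≡ 0 at y ∈ {6}; common: ∅.
  x = 4: f ≡ 0 at y ∈ {4, 6}; g ≡ 0 at y ∈ {5}; common: ∅.
  x = 5: f ≡ 0 at y ∈ ∅; g ≡ 0 at y ∈ {1}; common: ∅.
  x = 6: f ≡ 0 at y ∈ {4}; g ≡ 0 at y ∈ {1}; common: ∅.
Collecting: common zeros = ∅, so the count is 0.
Comparison with the Bézout bound: 0 ≤ 4 = deg(f)·deg(g), as expected for curves with no common component (the affine F_7-count falls short of the bound because intersections may lie at infinity, over extension fields, or carry multiplicity).


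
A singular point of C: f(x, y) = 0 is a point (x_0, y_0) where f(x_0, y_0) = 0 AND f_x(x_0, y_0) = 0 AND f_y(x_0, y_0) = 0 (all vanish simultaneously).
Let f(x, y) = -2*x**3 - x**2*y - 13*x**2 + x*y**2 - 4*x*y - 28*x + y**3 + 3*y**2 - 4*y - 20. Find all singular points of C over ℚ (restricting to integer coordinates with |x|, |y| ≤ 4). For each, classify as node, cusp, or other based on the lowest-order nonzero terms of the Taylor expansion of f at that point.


Singular points: {(-2, 0)}; classification: node.

Compute partial derivatives:
  f_x = -6*x**2 - 2*x*y - 26*x + y**2 - 4*y - 28.
  f_y = -x**2 + 2*x*y - 4*x + 3*y**2 + 6*y - 4.
Scan x_0 ∈ {−4, ..., 4}. For each x_0, f_y(x_0, y) is a polynomial in y; find its integer roots y ∈ {−4, ..., 4}, then test f_x and f at those candidates.
  x = -4: f_y(-4, y) = 3*y**2 - 2*y - 4; no integer root y with |y| ≤ 4.
  x = -3: f_y(-3, y) = 3*y**2 - 1; no integer root y with |y| ≤ 4.
  x = -2: f_y(-2, y) = 3*y**2 + 2*y; vanishes at y ∈ {0}. (-2, 0): f_x = 0, f = 0 — SINGULAR.
  x = -1: f_y(-1, y) = 3*y**2 + 4*y - 1; no integer root y with |y| ≤ 4.
  x = 0: f_y(0, y) = 3*y**2 + 6*y - 4; no integer root y with |y| ≤ 4.
  x = 1: f_y(1, y) = 3*y**2 + 8*y - 9; no integer root y with |y| ≤ 4.
  x = 2: f_y(2, y) = 3*y**2 + 10*y - 16; no integer root y with |y| ≤ 4.
  x = 3: f_y(3, y) = 3*y**2 + 12*y - 25; no integer root y with |y| ≤ 4.
  x = 4: f_y(4, y) = 3*y**2 + 14*y - 36; no integer root y with |y| ≤ 4.
Only singular point on the grid: (-2, 0).
Classify: substitute x = -2 + u, y = 0 + v and expand: f = -2*u**3 - u**2*v - u**2 + u*v**2 + v**3 + v**2.
No constant or linear terms (consistent with a singular point). Quadratic part: -u**2 + v**2. Cubic part: -2*u**3 - u**2*v + u*v**2 + v**3.
The quadratic part v**2 - u**2 = (v − u)(v + u) splits into two distinct linear factors, so there are two distinct tangent lines y − 0 = ±(x − -2) — this is a node (ordinary double point).
Classification: node.


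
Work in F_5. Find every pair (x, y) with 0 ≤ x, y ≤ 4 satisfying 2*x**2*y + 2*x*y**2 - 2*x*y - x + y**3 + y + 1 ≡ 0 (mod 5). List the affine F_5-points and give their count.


Affine F_5-points: {(1, 0), (1, 4), (3, 4)}; count = 3.

For each of the 25 pairs (x, y) ∈ F_5², evaluate f(x, y) mod 5. Record the zeros.
  x = 0: [0↦1, 1↦3, 2↦1, 3↦1, 4↦4]  zeros at y ∈ ∅
  x = 1: [0↦0, 1↦4, 2↦3, 3↦3, 4↦0]  zeros at y ∈ {0, 4}
  x = 2: [0↦4, 1↦4, 2↦3, 3↦2, 4↦2]  zeros at y ∈ ∅
  x = 3: [0↦3, 1↦3, 2↦1, 3↦3, 4↦0]  zeros at y ∈ {4}
  x = 4: [0↦2, 1↦1, 2↦2, 3↦1, 4↦4]  zeros at y ∈ ∅
Collecting zeros: affine points = {(1, 0), (1, 4), (3, 4)}.
Total count |C(F_5)_aff| = 3.


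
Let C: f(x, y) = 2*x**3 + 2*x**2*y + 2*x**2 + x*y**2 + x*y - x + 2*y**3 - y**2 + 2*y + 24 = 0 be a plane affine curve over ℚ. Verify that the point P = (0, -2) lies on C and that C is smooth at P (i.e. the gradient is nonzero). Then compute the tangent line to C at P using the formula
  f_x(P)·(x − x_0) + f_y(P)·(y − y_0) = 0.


Tangent line at P: x + 30*y + 60 = 0.

Step 1: f(0, -2) = 0, so P lies on C.
Step 2: partial derivatives
  f_x(x, y) = 6*x**2 + 4*x*y + 4*x + y**2 + y - 1, f_y(x, y) = 2*x**2 + 2*x*y + x + 6*y**2 - 2*y + 2.
  f_x(P) = 1, f_y(P) = 30 (gradient nonzero, so P is smooth).
Step 3: tangent line at P: 1·(x − 0) + 30·(y − -2) = 0.
Expanding: x + 30*y + 60 = 0.


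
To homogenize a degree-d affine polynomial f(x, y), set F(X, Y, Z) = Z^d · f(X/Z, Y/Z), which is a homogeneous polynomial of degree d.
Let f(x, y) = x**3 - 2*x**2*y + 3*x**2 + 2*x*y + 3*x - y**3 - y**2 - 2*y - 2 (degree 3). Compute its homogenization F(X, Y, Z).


F(X, Y, Z) = X**3 - 2*X**2*Y + 3*X**2*Z + 2*X*Y*Z + 3*X*Z**2 - Y**3 - Y**2*Z - 2*Y*Z**2 - 2*Z**3

deg(f) = 3.
Substitute x = X/Z, y = Y/Z into f, then multiply by Z^3.
  monomial 1·x^3·y^0 ↦ 1·X^3·Y^0·Z^0.
  monomial -2·x^2·y^1 ↦ -2·X^2·Y^1·Z^0.
  monomial 3·x^2·y^0 ↦ 3·X^2·Y^0·Z^1.
  monomial 2·x^1·y^1 ↦ 2·X^1·Y^1·Z^1.
  monomial 3·x^1·y^0 ↦ 3·X^1·Y^0·Z^2.
  monomial -1·x^0·y^3 ↦ -1·X^0·Y^3·Z^0.
  monomial -1·x^0·y^2 ↦ -1·X^0·Y^2·Z^1.
  monomial -2·x^0·y^1 ↦ -2·X^0·Y^1·Z^2.
  monomial -2·x^0·y^0 ↦ -2·X^0·Y^0·Z^3.
Collecting: F(X, Y, Z) = X**3 - 2*X**2*Y + 3*X**2*Z + 2*X*Y*Z + 3*X*Z**2 - Y**3 - Y**2*Z - 2*Y*Z**2 - 2*Z**3.


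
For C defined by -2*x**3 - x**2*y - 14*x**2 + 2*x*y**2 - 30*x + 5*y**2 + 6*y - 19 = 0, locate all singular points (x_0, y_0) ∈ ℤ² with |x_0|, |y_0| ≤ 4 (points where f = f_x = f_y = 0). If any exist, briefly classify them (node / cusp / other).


Singular points: {(-2, -1)}; classification: node.

Compute partial derivatives:
  f_x = -6*x**2 - 2*x*y - 28*x + 2*y**2 - 30.
  f_y = -x**2 + 4*x*y + 10*y + 6.
Scan x_0 ∈ {−4, ..., 4}. For each x_0, f_y(x_0, y) is a polynomial in y; find its integer roots y ∈ {−4, ..., 4}, then test f_x and f at those candidates.
  x = -4: f_y(-4, y) = -6*y - 10; no integer root y with |y| ≤ 4.
  x = -3: f_y(-3, y) = -2*y - 3; no integer root y with |y| ≤ 4.
  x = -2: f_y(-2, y) = 2*y + 2; vanishes at y ∈ {-1}. (-2, -1): f_x = 0, f = 0 — SINGULAR.
  x = -1: f_y(-1, y) = 6*y + 5; no integer root y with |y| ≤ 4.
  x = 0: f_y(0, y) = 10*y + 6; no integer root y with |y| ≤ 4.
  x = 1: f_y(1, y) = 14*y + 5; no integer root y with |y| ≤ 4.
  x = 2: f_y(2, y) = 18*y + 2; no integer root y with |y| ≤ 4.
  x = 3: f_y(3, y) = 22*y - 3; no integer root y with |y| ≤ 4.
  x = 4: f_y(4, y) = 26*y - 10; no integer root y with |y| ≤ 4.
Only singular point on the grid: (-2, -1).
Classify: substitute x = -2 + u, y = -1 + v and expand: f = -2*u**3 - u**2*v - u**2 + 2*u*v**2 + v**2.
No constant or linear terms (consistent with a singular point). Quadratic part: -u**2 + v**2. Cubic part: -2*u**3 - u**2*v + 2*u*v**2.
The quadratic part v**2 - u**2 = (v − u)(v + u) splits into two distinct linear factors, so there are two distinct tangent lines y − -1 = ±(x − -2) — this is a node (ordinary double point).
Classification: node.


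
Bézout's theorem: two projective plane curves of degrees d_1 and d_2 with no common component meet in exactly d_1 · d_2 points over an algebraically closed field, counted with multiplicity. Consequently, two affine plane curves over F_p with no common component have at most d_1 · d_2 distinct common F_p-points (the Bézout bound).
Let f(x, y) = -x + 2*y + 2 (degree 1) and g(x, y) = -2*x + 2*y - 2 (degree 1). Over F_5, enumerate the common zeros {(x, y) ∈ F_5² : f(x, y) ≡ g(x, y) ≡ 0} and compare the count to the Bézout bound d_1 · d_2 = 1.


Common zeros: {(1, 2)}; count = 1; Bézout bound = 1.

deg(f) = 1, deg(g) = 1, so Bézout bound = 1.
Scan x ∈ F_5. For each x, list the y ∈ F_5 with f(x, y) ≡ 0 and those with g(x, y) ≡ 0 (mod 5); the common zeros in that column are the intersection.
  x = 0: f ≡ 0 at y ∈ {4}; g ≡ 0 at y ∈ {1}; common: ∅.
  x = 1: f ≡ 0 at y ∈ {2}; g ≡ 0 at y ∈ {2}; common: {2}.
  x = 2: f ≡ 0 at y ∈ {0}; g ≡ 0 at y ∈ {3}; common: ∅.
  x = 3: f ≡ 0 at y ∈ {3}; g ≡ 0 at y ∈ {4}; common: ∅.
  x = 4: f ≡ 0 at y ∈ {1}; g ≡ 0 at y ∈ {0}; common: ∅.
Collecting: common zeros = {(1, 2)}, so the count is 1.
Comparison with the Bézout bound: 1 ≤ 1 = deg(f)·deg(g), as expected for curves with no common component (the bound is attained).


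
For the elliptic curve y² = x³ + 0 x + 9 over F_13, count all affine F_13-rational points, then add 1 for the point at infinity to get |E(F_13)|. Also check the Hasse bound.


Affine points = {(0, 3), (0, 10), (1, 6), (1, 7), (2, 2), (2, 11), (3, 6), (3, 7), (5, 2), (5, 11), (6, 2), (6, 11), (7, 1), (7, 12), (8, 1), (8, 12), (9, 6), (9, 7), (11, 1), (11, 12)}; affine count = 20; |E(F_13)| = 21.

Discriminant check: Δ ∝ 4a³ + 27b² = 4·0³ + 27·9² = 4·0 + 27·81 ≡ 3 (mod 13). Nonzero ⇒ E is nonsingular.
For each x ∈ F_13, compute rhs = x³ + 0·x + 9 mod 13, then count y ∈ F_13 with y² ≡ rhs.
  x = 0: rhs = 9, matching y values: 3, 10 (2 points).
  x = 1: rhs = 10, matching y values: 6, 7 (2 points).
  x = 2: rhs = 4, matching y values: 2, 11 (2 points).
  x = 3: rhs = 10, matching y values: 6, 7 (2 points).
  x = 4: rhs = 8, matching y values: none (0 points).
  x = 5: rhs = 4, matching y values: 2, 11 (2 points).
  x = 6: rhs = 4, matching y values: 2, 11 (2 points).
  x = 7: rhs = 1, matching y values: 1, 12 (2 points).
  x = 8: rhs = 1, matching y values: 1, 12 (2 points).
  x = 9: rhs = 10, matching y values: 6, 7 (2 points).
  x = 10: rhs = 8, matching y values: none (0 points).
  x = 11: rhs = 1, matching y values: 1, 12 (2 points).
  x = 12: rhs = 8, matching y values: none (0 points).
Total affine count: 20.
Full point count |E(F_13)| = 20 + 1 = 21.
Hasse bound: |21 − (13+1)| = |7| = 7 ≤ 2√13 ≈ 7.2111 ✓.


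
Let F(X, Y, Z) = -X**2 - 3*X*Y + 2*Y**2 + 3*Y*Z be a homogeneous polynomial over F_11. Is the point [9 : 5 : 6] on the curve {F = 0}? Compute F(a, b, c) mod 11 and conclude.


F(9,5,6) ≡ 1 (mod 11); P is NOT on the curve.

Evaluate F(9, 5, 6) term-by-term (mod 11).
  -X**2 ↦ -1·81·1·1 = -81
  -3*X*Y ↦ -3·9·5·1 = -135
  2*Y**2 ↦ 2·1·25·1 = 50
  3*Y*Z ↦ 3·1·5·6 = 90
Sum: F(9, 5, 6) = (-81) + (-135) + (50) + (90) = -76.
Reducing mod 11: -76 ≡ 1 (mod 11).
Since F(a, b, c) ≡ 1 ≠ 0 (mod 11), P does NOT lie on the curve.


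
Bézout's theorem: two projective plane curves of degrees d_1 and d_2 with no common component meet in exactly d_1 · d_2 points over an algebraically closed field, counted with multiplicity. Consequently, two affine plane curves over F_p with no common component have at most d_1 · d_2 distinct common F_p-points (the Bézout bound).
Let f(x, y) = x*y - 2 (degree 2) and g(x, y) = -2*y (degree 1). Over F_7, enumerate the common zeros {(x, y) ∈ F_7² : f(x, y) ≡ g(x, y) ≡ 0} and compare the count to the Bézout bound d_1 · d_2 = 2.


Common zeros: ∅; count = 0; Bézout bound = 2.

deg(f) = 2, deg(g) = 1, so Bézout bound = 2.
Scan x ∈ F_7. For each x, list the y ∈ F_7 with f(x, y) ≡ 0 and those with g(x, y) ≡ 0 (mod 7); the common zeros in that column are the intersection.
  x = 0: f ≡ 0 at y ∈ ∅; g ≡ 0 at y ∈ {0}; common: ∅.
  x = 1: f ≡ 0 at y ∈ {2}; g ≡ 0 at y ∈ {0}; common: ∅.
  x = 2: f ≡ 0 at y ∈ {1}; g ≡ 0 at y ∈ {0}; common: ∅.
  x = 3: f ≡ 0 at y ∈ {3}; g ≡ 0 at y ∈ {0}; common: ∅.
  x = 4: f ≡ 0 at y ∈ {4}; g ≡ 0 at y ∈ {0}; common: ∅.
  x = 5: f ≡ 0 at y ∈ {6}; g ≡ 0 at y ∈ {0}; common: ∅.
  x = 6: f ≡ 0 at y ∈ {5}; g ≡ 0 at y ∈ {0}; common: ∅.
Collecting: common zeros = ∅, so the count is 0.
Comparison with the Bézout bound: 0 ≤ 2 = deg(f)·deg(g), as expected for curves with no common component (the affine F_7-count falls short of the bound because intersections may lie at infinity, over extension fields, or carry multiplicity).


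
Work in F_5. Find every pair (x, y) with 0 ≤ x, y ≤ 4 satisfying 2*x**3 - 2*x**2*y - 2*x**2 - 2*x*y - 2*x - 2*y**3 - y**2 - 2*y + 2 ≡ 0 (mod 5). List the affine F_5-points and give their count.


Affine F_5-points: {(0, 4), (1, 0), (3, 2), (4, 0), (4, 1)}; count = 5.

For each of the 25 pairs (x, y) ∈ F_5², evaluate f(x, y) mod 5. Record the zeros.
  x = 0: [0↦2, 1↦2, 2↦3, 3↦3, 4↦0]  zeros at y ∈ {4}
  x = 1: [0↦0, 1↦1, 2↦3, 3↦4, 4↦2]  zeros at y ∈ {0}
  x = 2: [0↦1, 1↦4, 2↦3, 3↦1, 4↦1]  zeros at y ∈ ∅
  x = 3: [0↦2, 1↦3, 2↦0, 3↦1, 4↦4]  zeros at y ∈ {2}
  x = 4: [0↦0, 1↦0, 2↦1, 3↦1, 4↦3]  zeros at y ∈ {0, 1}
Collecting zeros: affine points = {(0, 4), (1, 0), (3, 2), (4, 0), (4, 1)}.
Total count |C(F_5)_aff| = 5.


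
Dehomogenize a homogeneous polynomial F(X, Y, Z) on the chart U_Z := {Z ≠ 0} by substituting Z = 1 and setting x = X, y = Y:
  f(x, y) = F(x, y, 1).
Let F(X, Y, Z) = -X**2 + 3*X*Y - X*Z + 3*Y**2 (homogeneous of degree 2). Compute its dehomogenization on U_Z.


f(x, y) = -x**2 + 3*x*y - x + 3*y**2

On U_Z we set Z = 1. Each monomial c·X^i·Y^j·Z^k in F becomes c·x^i·y^j·1^k = c·x^i·y^j.
Substituting Z = 1: F(X, Y, 1) = -x**2 + 3*x*y - x + 3*y**2.
Note: deg(f) ≤ deg(F) = 2; strict inequality happens when F is divisible by Z (lost terms).


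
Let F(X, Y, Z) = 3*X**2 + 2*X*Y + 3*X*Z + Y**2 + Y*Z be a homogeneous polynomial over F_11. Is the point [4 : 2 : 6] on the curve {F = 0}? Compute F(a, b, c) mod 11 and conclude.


F(4,2,6) ≡ 9 (mod 11); P is NOT on the curve.

Evaluate F(4, 2, 6) term-by-term (mod 11).
  3*X**2 ↦ 3·16·1·1 = 48
  2*X*Y ↦ 2·4·2·1 = 16
  3*X*Z ↦ 3·4·1·6 = 72
  Y**2 ↦ 1·1·4·1 = 4
  Y*Z ↦ 1·1·2·6 = 12
Sum: F(4, 2, 6) = (48) + (16) + (72) + (4) + (12) = 152.
Reducing mod 11: 152 ≡ 9 (mod 11).
Since F(a, b, c) ≡ 9 ≠ 0 (mod 11), P does NOT lie on the curve.


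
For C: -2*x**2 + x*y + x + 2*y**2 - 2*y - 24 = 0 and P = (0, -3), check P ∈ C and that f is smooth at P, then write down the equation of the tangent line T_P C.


Tangent line at P: -2*x - 14*y - 42 = 0.

Step 1: f(0, -3) = 0, so P lies on C.
Step 2: partial derivatives
  f_x(x, y) = -4*x + y + 1, f_y(x, y) = x + 4*y - 2.
  f_x(P) = -2, f_y(P) = -14 (gradient nonzero, so P is smooth).
Step 3: tangent line at P: -2·(x − 0) + -14·(y − -3) = 0.
Expanding: -2*x - 14*y - 42 = 0.


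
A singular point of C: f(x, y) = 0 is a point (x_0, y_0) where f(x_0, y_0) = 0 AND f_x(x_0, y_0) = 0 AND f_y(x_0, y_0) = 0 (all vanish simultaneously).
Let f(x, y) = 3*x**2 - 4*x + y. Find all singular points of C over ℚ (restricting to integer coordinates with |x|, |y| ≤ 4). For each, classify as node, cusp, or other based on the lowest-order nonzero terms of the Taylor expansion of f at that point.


No singular points in the scanned grid; C is smooth there.

Compute partial derivatives:
  f_x = 6*x - 4.
  f_y = 1.
f_y = 1 is a nonzero constant, so f_y never vanishes: no point (x, y) can satisfy f = f_x = f_y = 0. In particular no (x, y) ∈ {−4, ..., 4}² is singular; the curve is smooth.


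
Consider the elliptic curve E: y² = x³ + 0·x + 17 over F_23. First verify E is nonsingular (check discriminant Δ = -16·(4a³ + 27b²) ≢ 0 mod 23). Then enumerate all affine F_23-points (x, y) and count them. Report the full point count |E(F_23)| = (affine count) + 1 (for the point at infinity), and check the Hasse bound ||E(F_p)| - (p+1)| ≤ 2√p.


Affine points = {(1, 8), (1, 15), (2, 5), (2, 18), (4, 9), (4, 14), (5, 2), (5, 21), (6, 7), (6, 16), (8, 0), (13, 11), (13, 12), (14, 1), (14, 22), (17, 10), (17, 13), (20, 6), (20, 17), (21, 3), (21, 20), (22, 4), (22, 19)}; affine count = 23; |E(F_23)| = 24.

Discriminant check: Δ ∝ 4a³ + 27b² = 4·0³ + 27·17² = 4·0 + 27·289 ≡ 6 (mod 23). Nonzero ⇒ E is nonsingular.
For each x ∈ F_23, compute rhs = x³ + 0·x + 17 mod 23, then count y ∈ F_23 with y² ≡ rhs.
  x = 0: rhs = 17, matching y values: none (0 points).
  x = 1: rhs = 18, matching y values: 8, 15 (2 points).
  x = 2: rhs = 2, matching y values: 5, 18 (2 points).
  x = 3: rhs = 21, matching y values: none (0 points).
  x = 4: rhs = 12, matching y values: 9, 14 (2 points).
  x = 5: rhs = 4, matching y values: 2, 21 (2 points).
  x = 6: rhs = 3, matching y values: 7, 16 (2 points).
  x = 7: rhs = 15, matching y values: none (0 points).
  x = 8: rhs = 0, matching y values: 0 (1 points).
  x = 9: rhs = 10, matching y values: none (0 points).
  x = 10: rhs = 5, matching y values: none (0 points).
  x = 11: rhs = 14, matching y values: none (0 points).
  x = 12: rhs = 20, matching y values: none (0 points).
  x = 13: rhs = 6, matching y values: 11, 12 (2 points).
  x = 14: rhs = 1, matching y values: 1, 22 (2 points).
  x = 15: rhs = 11, matching y values: none (0 points).
  x = 16: rhs = 19, matching y values: none (0 points).
  x = 17: rhs = 8, matching y values: 10, 13 (2 points).
  x = 18: rhs = 7, matching y values: none (0 points).
  x = 19: rhs = 22, matching y values: none (0 points).
  x = 20: rhs = 13, matching y values: 6, 17 (2 points).
  x = 21: rhs = 9, matching y values: 3, 20 (2 points).
  x = 22: rhs = 16, matching y values: 4, 19 (2 points).
Total affine count: 23.
Full point count |E(F_23)| = 23 + 1 = 24.
Hasse bound: |24 − (23+1)| = |0| = 0 ≤ 2√23 ≈ 9.5917 ✓.


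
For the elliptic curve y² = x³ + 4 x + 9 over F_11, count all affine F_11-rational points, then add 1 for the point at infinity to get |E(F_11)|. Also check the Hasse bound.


Affine points = {(0, 3), (0, 8), (1, 5), (1, 6), (2, 5), (2, 6), (3, 2), (3, 9), (4, 1), (4, 10), (5, 0), (8, 5), (8, 6), (9, 2), (9, 9), (10, 2), (10, 9)}; affine count = 17; |E(F_11)| = 18.

Discriminant check: Δ ∝ 4a³ + 27b² = 4·4³ + 27·9² = 4·64 + 27·81 ≡ 1 (mod 11). Nonzero ⇒ E is nonsingular.
For each x ∈ F_11, compute rhs = x³ + 4·x + 9 mod 11, then count y ∈ F_11 with y² ≡ rhs.
  x = 0: rhs = 9, matching y values: 3, 8 (2 points).
  x = 1: rhs = 3, matching y values: 5, 6 (2 points).
  x = 2: rhs = 3, matching y values: 5, 6 (2 points).
  x = 3: rhs = 4, matching y values: 2, 9 (2 points).
  x = 4: rhs = 1, matching y values: 1, 10 (2 points).
  x = 5: rhs = 0, matching y values: 0 (1 points).
  x = 6: rhs = 7, matching y values: none (0 points).
  x = 7: rhs = 6, matching y values: none (0 points).
  x = 8: rhs = 3, matching y values: 5, 6 (2 points).
  x = 9: rhs = 4, matching y values: 2, 9 (2 points).
  x = 10: rhs = 4, matching y values: 2, 9 (2 points).
Total affine count: 17.
Full point count |E(F_11)| = 17 + 1 = 18.
Hasse bound: |18 − (11+1)| = |6| = 6 ≤ 2√11 ≈ 6.6332 ✓.


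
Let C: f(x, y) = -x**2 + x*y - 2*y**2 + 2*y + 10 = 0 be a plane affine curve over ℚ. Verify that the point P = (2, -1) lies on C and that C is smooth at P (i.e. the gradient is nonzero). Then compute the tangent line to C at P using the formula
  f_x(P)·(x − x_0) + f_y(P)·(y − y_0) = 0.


Tangent line at P: -5*x + 8*y + 18 = 0.

Step 1: f(2, -1) = 0, so P lies on C.
Step 2: partial derivatives
  f_x(x, y) = -2*x + y, f_y(x, y) = x - 4*y + 2.
  f_x(P) = -5, f_y(P) = 8 (gradient nonzero, so P is smooth).
Step 3: tangent line at P: -5·(x − 2) + 8·(y − -1) = 0.
Expanding: -5*x + 8*y + 18 = 0.


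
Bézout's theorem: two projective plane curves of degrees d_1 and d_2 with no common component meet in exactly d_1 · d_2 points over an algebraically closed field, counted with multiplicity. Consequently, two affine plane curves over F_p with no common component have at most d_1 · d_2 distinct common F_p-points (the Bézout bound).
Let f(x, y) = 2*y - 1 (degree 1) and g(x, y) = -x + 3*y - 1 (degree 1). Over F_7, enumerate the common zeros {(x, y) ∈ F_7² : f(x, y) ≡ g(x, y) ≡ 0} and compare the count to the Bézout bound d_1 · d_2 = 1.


Common zeros: {(4, 4)}; count = 1; Bézout bound = 1.

deg(f) = 1, deg(g) = 1, so Bézout bound = 1.
Scan x ∈ F_7. For each x, list the y ∈ F_7 with f(x, y) ≡ 0 and those with g(x, y) ≡ 0 (mod 7); the common zeros in that column are the intersection.
  x = 0: f ≡ 0 at y ∈ {4}; g ≡ 0 at y ∈ {5}; common: ∅.
  x = 1: f ≡ 0 at y ∈ {4}; g ≡ 0 at y ∈ {3}; common: ∅.
  x = 2: f ≡ 0 at y ∈ {4}; g ≡ 0 at y ∈ {1}; common: ∅.
  x = 3: f ≡ 0 at y ∈ {4}; g ≡ 0 at y ∈ {6}; common: ∅.
  x = 4: f ≡ 0 at y ∈ {4}; g ≡ 0 at y ∈ {4}; common: {4}.
  x = 5: f ≡ 0 at y ∈ {4}; g ≡ 0 at y ∈ {2}; common: ∅.
  x = 6: f ≡ 0 at y ∈ {4}; g ≡ 0 at y ∈ {0}; common: ∅.
Collecting: common zeros = {(4, 4)}, so the count is 1.
Comparison with the Bézout bound: 1 ≤ 1 = deg(f)·deg(g), as expected for curves with no common component (the bound is attained).


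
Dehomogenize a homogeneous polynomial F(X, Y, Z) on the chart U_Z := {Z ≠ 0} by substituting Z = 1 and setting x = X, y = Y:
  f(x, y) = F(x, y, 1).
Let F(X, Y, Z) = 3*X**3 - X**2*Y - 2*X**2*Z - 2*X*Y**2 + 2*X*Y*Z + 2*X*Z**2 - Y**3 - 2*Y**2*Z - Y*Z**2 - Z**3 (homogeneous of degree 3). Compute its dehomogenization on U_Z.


f(x, y) = 3*x**3 - x**2*y - 2*x**2 - 2*x*y**2 + 2*x*y + 2*x - y**3 - 2*y**2 - y - 1

On U_Z we set Z = 1. Each monomial c·X^i·Y^j·Z^k in F becomes c·x^i·y^j·1^k = c·x^i·y^j.
Substituting Z = 1: F(X, Y, 1) = 3*x**3 - x**2*y - 2*x**2 - 2*x*y**2 + 2*x*y + 2*x - y**3 - 2*y**2 - y - 1.
Note: deg(f) ≤ deg(F) = 3; strict inequality happens when F is divisible by Z (lost terms).


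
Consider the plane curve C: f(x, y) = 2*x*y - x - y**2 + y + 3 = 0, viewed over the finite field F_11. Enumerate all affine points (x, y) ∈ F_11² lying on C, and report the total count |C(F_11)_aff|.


Affine F_11-points: {(3, 0), (3, 7), (4, 10), (5, 3), (5, 8), (6, 4), (6, 9), (7, 2), (8, 1), (8, 5)}; count = 10.

For each of the 121 pairs (x, y) ∈ F_11², evaluate f(x, y) mod 11. Record the zeros.
  x = 0: [0↦3, 1↦3, 2↦1, 3↦8, 4↦2, 5↦5, 6↦6, 7↦5, 8↦2, 9↦8, 10↦1]  zeros at y ∈ ∅
  x = 1: [0↦2, 1↦4, 2↦4, 3↦2, 4↦9, 5↦3, 6↦6, 7↦7, 8↦6, 9↦3, 10↦9]  zeros at y ∈ ∅
  x = 2: [0↦1, 1↦5, 2↦7, 3↦7, 4↦5, 5↦1, 6↦6, 7↦9, 8↦10, 9↦9, 10↦6]  zeros at y ∈ ∅
  x = 3: [0↦0, 1↦6, 2↦10, 3↦1, 4↦1, 5↦10, 6↦6, 7↦0, 8↦3, 9↦4, 10↦3]  zeros at y ∈ {0, 7}
  x = 4: [0↦10, 1↦7, 2↦2, 3↦6, 4↦8, 5↦8, 6↦6, 7↦2, 8↦7, 9↦10, 10↦0]  zeros at y ∈ {10}
  x = 5: [0↦9, 1↦8, 2↦5, 3↦0, 4↦4, 5↦6, 6↦6, 7↦4, 8↦0, 9↦5, 10↦8]  zeros at y ∈ {3, 8}
  x = 6: [0↦8, 1↦9, 2↦8, 3↦5, 4↦0, 5↦4, 6↦6, 7↦6, 8↦4, 9↦0, 10↦5]  zeros at y ∈ {4, 9}
  x = 7: [0↦7, 1↦10, 2↦0, 3↦10, 4↦7, 5↦2, 6↦6, 7↦8, 8↦8, 9↦6, 10↦2]  zeros at y ∈ {2}
  x = 8: [0↦6, 1↦0, 2↦3, 3↦4, 4↦3, 5↦0, 6↦6, 7↦10, 8↦1, 9↦1, 10↦10]  zeros at y ∈ {1, 5}
  x = 9: [0↦5, 1↦1, 2↦6, 3↦9, 4↦10, 5↦9, 6↦6, 7↦1, 8↦5, 9↦7, 10↦7]  zeros at y ∈ ∅
  x = 10: [0↦4, 1↦2, 2↦9, 3↦3, 4↦6, 5↦7, 6↦6, 7↦3, 8↦9, 9↦2, 10↦4]  zeros at y ∈ ∅
Collecting zeros: affine points = {(3, 0), (3, 7), (4, 10), (5, 3), (5, 8), (6, 4), (6, 9), (7, 2), (8, 1), (8, 5)}.
Total count |C(F_11)_aff| = 10.


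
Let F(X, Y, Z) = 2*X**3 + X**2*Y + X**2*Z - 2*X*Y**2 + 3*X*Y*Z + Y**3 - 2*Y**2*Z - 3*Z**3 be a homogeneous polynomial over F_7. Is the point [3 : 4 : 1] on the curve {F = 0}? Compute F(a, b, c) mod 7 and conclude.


F(3,4,1) ≡ 5 (mod 7); P is NOT on the curve.

Evaluate F(3, 4, 1) term-by-term (mod 7).
  2*X**3 ↦ 2·27·1·1 = 54
  X**2*Y ↦ 1·9·4·1 = 36
  X**2*Z ↦ 1·9·1·1 = 9
  -2*X*Y**2 ↦ -2·3·16·1 = -96
  3*X*Y*Z ↦ 3·3·4·1 = 36
  Y**3 ↦ 1·1·64·1 = 64
  -2*Y**2*Z ↦ -2·1·16·1 = -32
  -3*Z**3 ↦ -3·1·1·1 = -3
Sum: F(3, 4, 1) = (54) + (36) + (9) + (-96) + (36) + (64) + (-32) + (-3) = 68.
Reducing mod 7: 68 ≡ 5 (mod 7).
Since F(a, b, c) ≡ 5 ≠ 0 (mod 7), P does NOT lie on the curve.


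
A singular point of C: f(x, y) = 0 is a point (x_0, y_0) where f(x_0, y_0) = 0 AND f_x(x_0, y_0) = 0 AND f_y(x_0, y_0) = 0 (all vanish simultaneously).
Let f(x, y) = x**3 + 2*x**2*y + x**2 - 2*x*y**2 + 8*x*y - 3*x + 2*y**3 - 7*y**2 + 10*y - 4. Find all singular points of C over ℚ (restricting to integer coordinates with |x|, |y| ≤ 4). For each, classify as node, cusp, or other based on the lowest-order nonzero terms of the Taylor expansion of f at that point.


Singular points: {(-1, 1)}; classification: cusp.

Compute partial derivatives:
  f_x = 3*x**2 + 4*x*y + 2*x - 2*y**2 + 8*y - 3.
  f_y = 2*x**2 - 4*x*y + 8*x + 6*y**2 - 14*y + 10.
Scan x_0 ∈ {−4, ..., 4}. For each x_0, f_y(x_0, y) is a polynomial in y; find its integer roots y ∈ {−4, ..., 4}, then test f_x and f at those candidates.
  x = -4: f_y(-4, y) = 6*y**2 + 2*y + 10; no integer root y with |y| ≤ 4.
  x = -3: f_y(-3, y) = 6*y**2 - 2*y + 4; no integer root y with |y| ≤ 4.
  x = -2: f_y(-2, y) = 6*y**2 - 6*y + 2; no integer root y with |y| ≤ 4.
  x = -1: f_y(-1, y) = 6*y**2 - 10*y + 4; vanishes at y ∈ {1}. (-1, 1): f_x = 0, f = 0 — SINGULAR.
  x = 0: f_y(0, y) = 6*y**2 - 14*y + 10; no integer root y with |y| ≤ 4.
  x = 1: f_y(1, y) = 6*y**2 - 18*y + 20; no integer root y with |y| ≤ 4.
  x = 2: f_y(2, y) = 6*y**2 - 22*y + 34; no integer root y with |y| ≤ 4.
  x = 3: f_y(3, y) = 6*y**2 - 26*y + 52; no integer root y with |y| ≤ 4.
  x = 4: f_y(4, y) = 6*y**2 - 30*y + 74; no integer root y with |y| ≤ 4.
Only singular point on the grid: (-1, 1).
Classify: substitute x = -1 + u, y = 1 + v and expand: f = u**3 + 2*u**2*v - 2*u*v**2 + 2*v**3 + v**2.
No constant or linear terms (consistent with a singular point). Quadratic part: v**2. Cubic part: u**3 + 2*u**2*v - 2*u*v**2 + 2*v**3.
The quadratic part v**2 is a perfect square, so there is a single (double) tangent line v = 0, i.e. y = 1. Restricting the cubic part to that line (v = 0) leaves u**3 ≠ 0, so f is not divisible by v and the branch is v² ≈ -u**3 to lowest order — this is a cusp.
Classification: cusp.


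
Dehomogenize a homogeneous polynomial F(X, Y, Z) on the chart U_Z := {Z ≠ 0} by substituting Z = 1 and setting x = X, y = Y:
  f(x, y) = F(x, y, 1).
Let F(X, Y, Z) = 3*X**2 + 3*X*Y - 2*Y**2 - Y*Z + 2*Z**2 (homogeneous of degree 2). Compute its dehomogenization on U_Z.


f(x, y) = 3*x**2 + 3*x*y - 2*y**2 - y + 2

On U_Z we set Z = 1. Each monomial c·X^i·Y^j·Z^k in F becomes c·x^i·y^j·1^k = c·x^i·y^j.
Substituting Z = 1: F(X, Y, 1) = 3*x**2 + 3*x*y - 2*y**2 - y + 2.
Note: deg(f) ≤ deg(F) = 2; strict inequality happens when F is divisible by Z (lost terms).


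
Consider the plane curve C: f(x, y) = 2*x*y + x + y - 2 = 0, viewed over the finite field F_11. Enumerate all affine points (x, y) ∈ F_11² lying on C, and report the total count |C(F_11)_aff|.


Affine F_11-points: {(0, 2), (1, 4), (2, 0), (3, 3), (4, 1), (6, 9), (7, 7), (8, 10), (9, 6), (10, 8)}; count = 10.

For each of the 121 pairs (x, y) ∈ F_11², evaluate f(x, y) mod 11. Record the zeros.
  x = 0: [0↦9, 1↦10, 2↦0, 3↦1, 4↦2, 5↦3, 6↦4, 7↦5, 8↦6, 9↦7, 10↦8]  zeros at y ∈ {2}
  x = 1: [0↦10, 1↦2, 2↦5, 3↦8, 4↦0, 5↦3, 6↦6, 7↦9, 8↦1, 9↦4, 10↦7]  zeros at y ∈ {4}
  x = 2: [0↦0, 1↦5, 2↦10, 3↦4, 4↦9, 5↦3, 6↦8, 7↦2, 8↦7, 9↦1, 10↦6]  zeros at y ∈ {0}
  x = 3: [0↦1, 1↦8, 2↦4, 3↦0, 4↦7, 5↦3, 6↦10, 7↦6, 8↦2, 9↦9, 10↦5]  zeros at y ∈ {3}
  x = 4: [0↦2, 1↦0, 2↦9, 3↦7, 4↦5, 5↦3, 6↦1, 7↦10, 8↦8, 9↦6, 10↦4]  zeros at y ∈ {1}
  x = 5: [0↦3, 1↦3, 2↦3, 3↦3, 4↦3, 5↦3, 6↦3, 7↦3, 8↦3, 9↦3, 10↦3]  zeros at y ∈ ∅
  x = 6: [0↦4, 1↦6, 2↦8, 3↦10, 4↦1, 5↦3, 6↦5, 7↦7, 8↦9, 9↦0, 10↦2]  zeros at y ∈ {9}
  x = 7: [0↦5, 1↦9, 2↦2, 3↦6, 4↦10, 5↦3, 6↦7, 7↦0, 8↦4, 9↦8, 10↦1]  zeros at y ∈ {7}
  x = 8: [0↦6, 1↦1, 2↦7, 3↦2, 4↦8, 5↦3, 6↦9, 7↦4, 8↦10, 9↦5, 10↦0]  zeros at y ∈ {10}
  x = 9: [0↦7, 1↦4, 2↦1, 3↦9, 4↦6, 5↦3, 6↦0, 7↦8, 8↦5, 9↦2, 10↦10]  zeros at y ∈ {6}
  x = 10: [0↦8, 1↦7, 2↦6, 3↦5, 4↦4, 5↦3, 6↦2, 7↦1, 8↦0, 9↦10, 10↦9]  zeros at y ∈ {8}
Collecting zeros: affine points = {(0, 2), (1, 4), (2, 0), (3, 3), (4, 1), (6, 9), (7, 7), (8, 10), (9, 6), (10, 8)}.
Total count |C(F_11)_aff| = 10.


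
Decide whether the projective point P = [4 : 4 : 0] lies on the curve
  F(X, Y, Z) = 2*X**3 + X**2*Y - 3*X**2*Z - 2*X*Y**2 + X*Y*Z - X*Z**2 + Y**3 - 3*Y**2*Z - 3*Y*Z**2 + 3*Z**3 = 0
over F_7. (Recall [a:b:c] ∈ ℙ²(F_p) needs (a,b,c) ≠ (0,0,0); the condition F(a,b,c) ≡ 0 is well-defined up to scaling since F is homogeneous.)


F(4,4,0) ≡ 2 (mod 7); P is NOT on the curve.

Evaluate F(4, 4, 0) term-by-term (mod 7).
  2*X**3 ↦ 2·64·1·1 = 128
  X**2*Y ↦ 1·16·4·1 = 64
  -3*X**2*Z ↦ -3·16·1·0 = 0
  -2*X*Y**2 ↦ -2·4·16·1 = -128
  X*Y*Z ↦ 1·4·4·0 = 0
  -X*Z**2 ↦ -1·4·1·0 = 0
  Y**3 ↦ 1·1·64·1 = 64
  -3*Y**2*Z ↦ -3·1·16·0 = 0
  -3*Y*Z**2 ↦ -3·1·4·0 = 0
  3*Z**3 ↦ 3·1·1·0 = 0
Sum: F(4, 4, 0) = (128) + (64) + (0) + (-128) + (0) + (0) + (64) + (0) + (0) + (0) = 128.
Reducing mod 7: 128 ≡ 2 (mod 7).
Since F(a, b, c) ≡ 2 ≠ 0 (mod 7), P does NOT lie on the curve.


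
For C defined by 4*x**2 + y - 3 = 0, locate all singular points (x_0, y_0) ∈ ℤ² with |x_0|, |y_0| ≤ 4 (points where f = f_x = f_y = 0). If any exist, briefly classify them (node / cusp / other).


No singular points in the scanned grid; C is smooth there.

Compute partial derivatives:
  f_x = 8*x.
  f_y = 1.
f_y = 1 is a nonzero constant, so f_y never vanishes: no point (x, y) can satisfy f = f_x = f_y = 0. In particular no (x, y) ∈ {−4, ..., 4}² is singular; the curve is smooth.


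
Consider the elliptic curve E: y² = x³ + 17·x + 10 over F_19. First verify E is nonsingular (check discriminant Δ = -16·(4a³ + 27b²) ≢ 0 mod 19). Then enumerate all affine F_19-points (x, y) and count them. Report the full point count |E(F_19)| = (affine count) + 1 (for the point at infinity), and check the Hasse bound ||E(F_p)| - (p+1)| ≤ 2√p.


Affine points = {(1, 3), (1, 16), (4, 3), (4, 16), (5, 7), (5, 12), (6, 9), (6, 10), (7, 4), (7, 15), (12, 2), (12, 17), (14, 3), (14, 16), (15, 7), (15, 12), (17, 5), (17, 14), (18, 7), (18, 12)}; affine count = 20; |E(F_19)| = 21.

Discriminant check: Δ ∝ 4a³ + 27b² = 4·17³ + 27·10² = 4·4913 + 27·100 ≡ 8 (mod 19). Nonzero ⇒ E is nonsingular.
For each x ∈ F_19, compute rhs = x³ + 17·x + 10 mod 19, then count y ∈ F_19 with y² ≡ rhs.
  x = 0: rhs = 10, matching y values: none (0 points).
  x = 1: rhs = 9, matching y values: 3, 16 (2 points).
  x = 2: rhs = 14, matching y values: none (0 points).
  x = 3: rhs = 12, matching y values: none (0 points).
  x = 4: rhs = 9, matching y values: 3, 16 (2 points).
  x = 5: rhs = 11, matching y values: 7, 12 (2 points).
  x = 6: rhs = 5, matching y values: 9, 10 (2 points).
  x = 7: rhs = 16, matching y values: 4, 15 (2 points).
  x = 8: rhs = 12, matching y values: none (0 points).
  x = 9: rhs = 18, matching y values: none (0 points).
  x = 10: rhs = 2, matching y values: none (0 points).
  x = 11: rhs = 8, matching y values: none (0 points).
  x = 12: rhs = 4, matching y values: 2, 17 (2 points).
  x = 13: rhs = 15, matching y values: none (0 points).
  x = 14: rhs = 9, matching y values: 3, 16 (2 points).
  x = 15: rhs = 11, matching y values: 7, 12 (2 points).
  x = 16: rhs = 8, matching y values: none (0 points).
  x = 17: rhs = 6, matching y values: 5, 14 (2 points).
  x = 18: rhs = 11, matching y values: 7, 12 (2 points).
Total affine count: 20.
Full point count |E(F_19)| = 20 + 1 = 21.
Hasse bound: |21 − (19+1)| = |1| = 1 ≤ 2√19 ≈ 8.7178 ✓.


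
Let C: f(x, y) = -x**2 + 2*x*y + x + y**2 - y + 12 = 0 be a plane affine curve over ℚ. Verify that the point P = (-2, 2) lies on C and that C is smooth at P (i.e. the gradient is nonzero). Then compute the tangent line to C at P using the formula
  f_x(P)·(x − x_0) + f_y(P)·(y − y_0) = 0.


Tangent line at P: 9*x - y + 20 = 0.

Step 1: f(-2, 2) = 0, so P lies on C.
Step 2: partial derivatives
  f_x(x, y) = -2*x + 2*y + 1, f_y(x, y) = 2*x + 2*y - 1.
  f_x(P) = 9, f_y(P) = -1 (gradient nonzero, so P is smooth).
Step 3: tangent line at P: 9·(x − -2) + -1·(y − 2) = 0.
Expanding: 9*x - y + 20 = 0.


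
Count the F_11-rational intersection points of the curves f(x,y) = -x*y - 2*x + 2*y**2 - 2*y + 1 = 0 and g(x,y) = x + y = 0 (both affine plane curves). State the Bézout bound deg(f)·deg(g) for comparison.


Common zeros: ∅; count = 0; Bézout bound = 2.

deg(f) = 2, deg(g) = 1, so Bézout bound = 2.
Scan x ∈ F_11. For each x, list the y ∈ F_11 with f(x, y) ≡ 0 and those with g(x, y) ≡ 0 (mod 11); the common zeros in that column are the intersection.
  x = 0: f ≡ 0 at y ∈ ∅; g ≡ 0 at y ∈ {0}; common: ∅.
  x = 1: f ≡ 0 at y ∈ ∅; g ≡ 0 at y ∈ {10}; common: ∅.
  x = 2: f ≡ 0 at y ∈ ∅; g ≡ 0 at y ∈ {9}; common: ∅.
  x = 3: f ≡ 0 at y ∈ ∅; g ≡ 0 at y ∈ {8}; common: ∅.
  x = 4: f ≡ 0 at y ∈ {1, 2}; g ≡ 0 at y ∈ {7}; common: ∅.
  x = 5: f ≡ 0 at y ∈ {10}; g ≡ 0 at y ∈ {6}; common: ∅.
  x = 6: f ≡ 0 at y ∈ {0, 4}; g ≡ 0 at y ∈ {5}; common: ∅.
  x = 7: f ≡ 0 at y ∈ {3, 7}; g ≡ 0 at y ∈ {4}; common: ∅.
  x = 8: f ≡ 0 at y ∈ {8}; g ≡ 0 at y ∈ {3}; common: ∅.
  x = 9: f ≡ 0 at y ∈ {5, 6}; g ≡ 0 at y ∈ {2}; common: ∅.
  x = 10: f ≡ 0 at y ∈ ∅; g ≡ 0 at y ∈ {1}; common: ∅.
Collecting: common zeros = ∅, so the count is 0.
Comparison with the Bézout bound: 0 ≤ 2 = deg(f)·deg(g), as expected for curves with no common component (the affine F_11-count falls short of the bound because intersections may lie at infinity, over extension fields, or carry multiplicity).


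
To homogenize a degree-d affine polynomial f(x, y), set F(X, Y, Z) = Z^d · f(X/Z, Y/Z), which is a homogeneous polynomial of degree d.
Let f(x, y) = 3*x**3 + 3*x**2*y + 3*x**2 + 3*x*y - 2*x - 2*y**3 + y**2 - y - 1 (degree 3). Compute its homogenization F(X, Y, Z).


F(X, Y, Z) = 3*X**3 + 3*X**2*Y + 3*X**2*Z + 3*X*Y*Z - 2*X*Z**2 - 2*Y**3 + Y**2*Z - Y*Z**2 - Z**3

deg(f) = 3.
Substitute x = X/Z, y = Y/Z into f, then multiply by Z^3.
  monomial 3·x^3·y^0 ↦ 3·X^3·Y^0·Z^0.
  monomial 3·x^2·y^1 ↦ 3·X^2·Y^1·Z^0.
  monomial 3·x^2·y^0 ↦ 3·X^2·Y^0·Z^1.
  monomial 3·x^1·y^1 ↦ 3·X^1·Y^1·Z^1.
  monomial -2·x^1·y^0 ↦ -2·X^1·Y^0·Z^2.
  monomial -2·x^0·y^3 ↦ -2·X^0·Y^3·Z^0.
  monomial 1·x^0·y^2 ↦ 1·X^0·Y^2·Z^1.
  monomial -1·x^0·y^1 ↦ -1·X^0·Y^1·Z^2.
  monomial -1·x^0·y^0 ↦ -1·X^0·Y^0·Z^3.
Collecting: F(X, Y, Z) = 3*X**3 + 3*X**2*Y + 3*X**2*Z + 3*X*Y*Z - 2*X*Z**2 - 2*Y**3 + Y**2*Z - Y*Z**2 - Z**3.
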